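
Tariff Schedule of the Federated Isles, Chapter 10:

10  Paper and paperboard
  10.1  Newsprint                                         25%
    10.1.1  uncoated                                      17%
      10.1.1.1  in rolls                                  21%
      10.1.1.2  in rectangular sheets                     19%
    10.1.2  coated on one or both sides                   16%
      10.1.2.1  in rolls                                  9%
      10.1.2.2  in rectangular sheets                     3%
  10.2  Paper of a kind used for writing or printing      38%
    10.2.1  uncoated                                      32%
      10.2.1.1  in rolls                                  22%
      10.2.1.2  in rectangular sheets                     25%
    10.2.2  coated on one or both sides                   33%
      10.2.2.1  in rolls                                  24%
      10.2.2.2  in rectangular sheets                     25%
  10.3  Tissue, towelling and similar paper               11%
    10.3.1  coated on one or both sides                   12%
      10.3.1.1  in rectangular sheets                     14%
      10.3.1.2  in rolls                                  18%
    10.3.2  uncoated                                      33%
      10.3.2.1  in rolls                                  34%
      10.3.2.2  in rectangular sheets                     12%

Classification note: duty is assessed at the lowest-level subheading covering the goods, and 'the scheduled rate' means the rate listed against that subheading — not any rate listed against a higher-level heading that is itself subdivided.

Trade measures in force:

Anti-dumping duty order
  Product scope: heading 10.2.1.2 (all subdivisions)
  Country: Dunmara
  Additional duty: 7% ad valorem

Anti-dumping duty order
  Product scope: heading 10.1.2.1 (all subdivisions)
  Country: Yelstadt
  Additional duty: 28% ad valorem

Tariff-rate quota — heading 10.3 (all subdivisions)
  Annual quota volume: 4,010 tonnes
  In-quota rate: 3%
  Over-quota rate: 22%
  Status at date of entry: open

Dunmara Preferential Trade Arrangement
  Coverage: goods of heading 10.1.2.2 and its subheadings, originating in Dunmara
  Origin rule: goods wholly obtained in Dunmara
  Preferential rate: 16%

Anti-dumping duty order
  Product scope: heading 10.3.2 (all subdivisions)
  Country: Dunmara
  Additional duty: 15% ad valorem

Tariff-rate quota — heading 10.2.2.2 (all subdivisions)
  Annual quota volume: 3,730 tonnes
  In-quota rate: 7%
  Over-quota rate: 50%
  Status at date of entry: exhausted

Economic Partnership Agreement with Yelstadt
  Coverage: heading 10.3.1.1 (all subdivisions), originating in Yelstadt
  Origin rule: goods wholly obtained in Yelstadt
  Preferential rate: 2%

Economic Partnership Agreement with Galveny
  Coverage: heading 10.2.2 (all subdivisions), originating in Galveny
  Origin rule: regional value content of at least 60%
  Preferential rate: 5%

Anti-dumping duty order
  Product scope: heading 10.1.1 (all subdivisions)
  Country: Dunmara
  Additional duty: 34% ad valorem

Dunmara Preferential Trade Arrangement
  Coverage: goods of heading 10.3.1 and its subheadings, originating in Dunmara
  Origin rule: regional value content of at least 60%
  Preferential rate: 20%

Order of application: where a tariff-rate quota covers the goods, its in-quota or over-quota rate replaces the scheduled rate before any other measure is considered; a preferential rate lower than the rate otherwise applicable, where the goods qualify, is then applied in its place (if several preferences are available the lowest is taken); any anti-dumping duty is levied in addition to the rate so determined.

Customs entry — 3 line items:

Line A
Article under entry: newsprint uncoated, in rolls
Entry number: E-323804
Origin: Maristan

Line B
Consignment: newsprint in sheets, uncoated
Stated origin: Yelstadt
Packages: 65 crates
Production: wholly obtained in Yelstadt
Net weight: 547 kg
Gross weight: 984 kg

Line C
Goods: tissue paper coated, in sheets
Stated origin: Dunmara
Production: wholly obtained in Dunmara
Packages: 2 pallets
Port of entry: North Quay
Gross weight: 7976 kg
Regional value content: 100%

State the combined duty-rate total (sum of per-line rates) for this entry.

Line A: newsprint → 10.1; uncoated → 10.1.1; in rolls → 10.1.1.1. Scheduled 21%. No special measure applies. → 21%.
Line B: newsprint → 10.1; uncoated → 10.1.1; in sheets → 10.1.1.2. Scheduled 19%. Yelstadt agreement on 10.3.1.1: 10.1.1.2 not covered. → 19%.
Line C: tissue paper → 10.3; coated → 10.3.1; in sheets → 10.3.1.1. Scheduled 14%. quota on 10.3 open → in-quota 3%; Dunmara agreement on 10.1.2.2: 10.3.1.1 not covered; Dunmara agreement on 10.3.1: RVC ≥ 60% → 20% available; preference 20% not lower than 3% → no reduction. → 3%.
Sum: 21% + 19% + 3% = 43%.

43%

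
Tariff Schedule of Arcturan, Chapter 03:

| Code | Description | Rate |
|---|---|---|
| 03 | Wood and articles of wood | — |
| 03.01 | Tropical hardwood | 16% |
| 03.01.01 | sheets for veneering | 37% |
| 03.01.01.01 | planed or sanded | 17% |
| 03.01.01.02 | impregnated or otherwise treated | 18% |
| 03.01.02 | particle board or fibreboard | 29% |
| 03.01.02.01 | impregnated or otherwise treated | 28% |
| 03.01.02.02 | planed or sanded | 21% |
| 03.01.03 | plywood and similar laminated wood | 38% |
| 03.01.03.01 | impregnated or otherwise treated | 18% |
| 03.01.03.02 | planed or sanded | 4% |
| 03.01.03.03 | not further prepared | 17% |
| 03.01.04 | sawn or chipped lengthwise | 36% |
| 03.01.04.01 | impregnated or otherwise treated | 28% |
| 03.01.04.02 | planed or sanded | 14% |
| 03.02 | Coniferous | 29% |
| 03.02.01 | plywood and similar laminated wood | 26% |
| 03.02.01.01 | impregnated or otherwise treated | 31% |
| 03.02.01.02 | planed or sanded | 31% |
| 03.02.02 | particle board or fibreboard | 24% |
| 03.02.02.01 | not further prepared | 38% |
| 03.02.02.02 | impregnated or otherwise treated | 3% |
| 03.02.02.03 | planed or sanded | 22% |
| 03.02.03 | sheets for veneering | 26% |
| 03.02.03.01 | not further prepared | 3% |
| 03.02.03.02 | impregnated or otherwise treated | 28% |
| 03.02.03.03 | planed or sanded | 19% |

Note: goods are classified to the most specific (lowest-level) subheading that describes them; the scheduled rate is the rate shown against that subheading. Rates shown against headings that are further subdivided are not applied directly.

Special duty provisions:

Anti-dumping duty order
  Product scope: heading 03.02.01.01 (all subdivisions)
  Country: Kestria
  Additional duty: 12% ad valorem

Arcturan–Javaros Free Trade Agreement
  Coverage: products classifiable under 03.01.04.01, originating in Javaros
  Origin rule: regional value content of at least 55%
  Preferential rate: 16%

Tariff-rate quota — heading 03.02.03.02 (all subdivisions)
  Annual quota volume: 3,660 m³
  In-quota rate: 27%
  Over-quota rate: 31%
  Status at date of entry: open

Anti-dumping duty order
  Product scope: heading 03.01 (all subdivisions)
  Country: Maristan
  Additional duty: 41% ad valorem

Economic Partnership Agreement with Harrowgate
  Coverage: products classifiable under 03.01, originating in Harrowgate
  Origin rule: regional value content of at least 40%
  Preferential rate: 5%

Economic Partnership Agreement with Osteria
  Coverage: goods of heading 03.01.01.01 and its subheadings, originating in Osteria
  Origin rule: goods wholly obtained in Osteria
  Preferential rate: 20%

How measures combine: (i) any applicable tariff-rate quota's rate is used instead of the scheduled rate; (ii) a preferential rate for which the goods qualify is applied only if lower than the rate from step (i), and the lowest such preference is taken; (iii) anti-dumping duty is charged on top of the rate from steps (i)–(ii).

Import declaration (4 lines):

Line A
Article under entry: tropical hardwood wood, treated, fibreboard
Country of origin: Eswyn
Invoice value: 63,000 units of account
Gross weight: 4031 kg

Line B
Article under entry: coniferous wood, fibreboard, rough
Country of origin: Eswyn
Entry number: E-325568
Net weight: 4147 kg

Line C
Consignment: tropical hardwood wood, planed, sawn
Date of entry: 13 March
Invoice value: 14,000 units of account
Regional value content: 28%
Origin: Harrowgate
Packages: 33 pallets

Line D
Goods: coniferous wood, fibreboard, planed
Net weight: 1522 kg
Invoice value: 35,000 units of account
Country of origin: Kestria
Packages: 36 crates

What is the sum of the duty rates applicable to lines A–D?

102%

Line A: tropical hardwood → 03.01; fibreboard → 03.01.02; treated → 03.01.02.01. Scheduled 28%. No special measure applies. → 28%.
Line B: coniferous → 03.02; fibreboard → 03.02.02; rough → 03.02.02.01. Scheduled 38%. No special measure applies. → 38%.
Line C: tropical hardwood → 03.01; sawn → 03.01.04; planed → 03.01.04.02. Scheduled 14%. Harrowgate agreement on 03.01: RVC < 40%. → 14%.
Line D: coniferous → 03.02; fibreboard → 03.02.02; planed → 03.02.02.03. Scheduled 22%. No special measure applies. → 22%.
Sum: 28% + 38% + 14% + 22% = 102%.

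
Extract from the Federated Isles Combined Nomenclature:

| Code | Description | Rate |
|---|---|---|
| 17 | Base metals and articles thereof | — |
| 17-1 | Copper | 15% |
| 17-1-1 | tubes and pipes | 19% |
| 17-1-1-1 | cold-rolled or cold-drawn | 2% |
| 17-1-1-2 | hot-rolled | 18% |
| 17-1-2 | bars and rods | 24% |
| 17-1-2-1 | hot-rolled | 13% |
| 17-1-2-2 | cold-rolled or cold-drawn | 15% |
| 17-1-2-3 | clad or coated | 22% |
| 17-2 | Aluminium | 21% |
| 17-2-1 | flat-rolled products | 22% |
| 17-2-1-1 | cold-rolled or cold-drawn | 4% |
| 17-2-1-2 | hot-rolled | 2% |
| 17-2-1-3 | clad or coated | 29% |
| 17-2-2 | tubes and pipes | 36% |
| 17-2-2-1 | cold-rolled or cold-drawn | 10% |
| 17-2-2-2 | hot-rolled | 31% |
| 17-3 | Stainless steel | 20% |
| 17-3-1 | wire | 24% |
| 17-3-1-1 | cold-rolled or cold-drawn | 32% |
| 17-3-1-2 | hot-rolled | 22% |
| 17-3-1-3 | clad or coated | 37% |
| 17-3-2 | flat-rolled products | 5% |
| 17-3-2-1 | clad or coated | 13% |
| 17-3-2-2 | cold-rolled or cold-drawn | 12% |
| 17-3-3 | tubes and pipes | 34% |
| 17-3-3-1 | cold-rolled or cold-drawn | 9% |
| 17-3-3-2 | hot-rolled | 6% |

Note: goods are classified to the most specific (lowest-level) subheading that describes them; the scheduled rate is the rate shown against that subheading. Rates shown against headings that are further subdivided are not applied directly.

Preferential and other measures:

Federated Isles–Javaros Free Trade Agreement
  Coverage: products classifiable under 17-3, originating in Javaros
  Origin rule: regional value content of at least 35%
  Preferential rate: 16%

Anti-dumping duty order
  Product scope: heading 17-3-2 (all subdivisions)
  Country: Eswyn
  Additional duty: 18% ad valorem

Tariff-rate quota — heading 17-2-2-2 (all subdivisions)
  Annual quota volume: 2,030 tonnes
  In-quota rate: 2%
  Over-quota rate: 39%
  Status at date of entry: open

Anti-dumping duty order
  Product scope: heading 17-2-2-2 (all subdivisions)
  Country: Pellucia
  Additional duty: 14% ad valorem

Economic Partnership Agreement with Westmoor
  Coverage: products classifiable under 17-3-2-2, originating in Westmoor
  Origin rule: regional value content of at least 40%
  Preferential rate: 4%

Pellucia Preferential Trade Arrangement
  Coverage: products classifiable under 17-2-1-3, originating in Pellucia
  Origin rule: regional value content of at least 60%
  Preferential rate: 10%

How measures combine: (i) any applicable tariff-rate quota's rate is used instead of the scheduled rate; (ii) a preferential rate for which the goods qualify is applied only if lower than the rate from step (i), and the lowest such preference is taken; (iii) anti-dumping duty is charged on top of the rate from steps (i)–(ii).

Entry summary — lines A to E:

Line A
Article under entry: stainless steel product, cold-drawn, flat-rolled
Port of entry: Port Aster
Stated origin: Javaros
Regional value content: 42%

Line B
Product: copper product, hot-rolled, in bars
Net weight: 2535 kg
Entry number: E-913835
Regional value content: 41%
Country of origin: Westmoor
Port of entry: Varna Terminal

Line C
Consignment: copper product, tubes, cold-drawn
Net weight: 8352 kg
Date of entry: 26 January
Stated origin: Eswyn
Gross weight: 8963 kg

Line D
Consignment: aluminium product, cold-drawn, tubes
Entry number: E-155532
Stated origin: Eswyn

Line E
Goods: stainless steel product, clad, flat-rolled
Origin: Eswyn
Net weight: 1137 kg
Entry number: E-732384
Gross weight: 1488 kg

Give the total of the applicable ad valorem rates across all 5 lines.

Line A: stainless steel → 17-3; flat-rolled → 17-3-2; cold-drawn → 17-3-2-2. Scheduled 12%. Javaros agreement on 17-3: RVC ≥ 35% → 16% available; preference 16% not lower than 12% → no reduction. → 12%.
Line B: copper → 17-1; in bars → 17-1-2; hot-rolled → 17-1-2-1. Scheduled 13%. Westmoor agreement on 17-3-2-2: 17-1-2-1 not covered. → 13%.
Line C: copper → 17-1; tubes → 17-1-1; cold-drawn → 17-1-1-1. Scheduled 2%. No special measure applies. → 2%.
Line D: aluminium → 17-2; tubes → 17-2-2; cold-drawn → 17-2-2-1. Scheduled 10%. No special measure applies. → 10%.
Line E: stainless steel → 17-3; flat-rolled → 17-3-2; clad → 17-3-2-1. Scheduled 13%. anti-dumping (Eswyn, 17-3-2): +18%; total 13% + 18% = 31%. → 31%.
Sum: 12% + 13% + 2% + 10% + 31% = 68%.

68%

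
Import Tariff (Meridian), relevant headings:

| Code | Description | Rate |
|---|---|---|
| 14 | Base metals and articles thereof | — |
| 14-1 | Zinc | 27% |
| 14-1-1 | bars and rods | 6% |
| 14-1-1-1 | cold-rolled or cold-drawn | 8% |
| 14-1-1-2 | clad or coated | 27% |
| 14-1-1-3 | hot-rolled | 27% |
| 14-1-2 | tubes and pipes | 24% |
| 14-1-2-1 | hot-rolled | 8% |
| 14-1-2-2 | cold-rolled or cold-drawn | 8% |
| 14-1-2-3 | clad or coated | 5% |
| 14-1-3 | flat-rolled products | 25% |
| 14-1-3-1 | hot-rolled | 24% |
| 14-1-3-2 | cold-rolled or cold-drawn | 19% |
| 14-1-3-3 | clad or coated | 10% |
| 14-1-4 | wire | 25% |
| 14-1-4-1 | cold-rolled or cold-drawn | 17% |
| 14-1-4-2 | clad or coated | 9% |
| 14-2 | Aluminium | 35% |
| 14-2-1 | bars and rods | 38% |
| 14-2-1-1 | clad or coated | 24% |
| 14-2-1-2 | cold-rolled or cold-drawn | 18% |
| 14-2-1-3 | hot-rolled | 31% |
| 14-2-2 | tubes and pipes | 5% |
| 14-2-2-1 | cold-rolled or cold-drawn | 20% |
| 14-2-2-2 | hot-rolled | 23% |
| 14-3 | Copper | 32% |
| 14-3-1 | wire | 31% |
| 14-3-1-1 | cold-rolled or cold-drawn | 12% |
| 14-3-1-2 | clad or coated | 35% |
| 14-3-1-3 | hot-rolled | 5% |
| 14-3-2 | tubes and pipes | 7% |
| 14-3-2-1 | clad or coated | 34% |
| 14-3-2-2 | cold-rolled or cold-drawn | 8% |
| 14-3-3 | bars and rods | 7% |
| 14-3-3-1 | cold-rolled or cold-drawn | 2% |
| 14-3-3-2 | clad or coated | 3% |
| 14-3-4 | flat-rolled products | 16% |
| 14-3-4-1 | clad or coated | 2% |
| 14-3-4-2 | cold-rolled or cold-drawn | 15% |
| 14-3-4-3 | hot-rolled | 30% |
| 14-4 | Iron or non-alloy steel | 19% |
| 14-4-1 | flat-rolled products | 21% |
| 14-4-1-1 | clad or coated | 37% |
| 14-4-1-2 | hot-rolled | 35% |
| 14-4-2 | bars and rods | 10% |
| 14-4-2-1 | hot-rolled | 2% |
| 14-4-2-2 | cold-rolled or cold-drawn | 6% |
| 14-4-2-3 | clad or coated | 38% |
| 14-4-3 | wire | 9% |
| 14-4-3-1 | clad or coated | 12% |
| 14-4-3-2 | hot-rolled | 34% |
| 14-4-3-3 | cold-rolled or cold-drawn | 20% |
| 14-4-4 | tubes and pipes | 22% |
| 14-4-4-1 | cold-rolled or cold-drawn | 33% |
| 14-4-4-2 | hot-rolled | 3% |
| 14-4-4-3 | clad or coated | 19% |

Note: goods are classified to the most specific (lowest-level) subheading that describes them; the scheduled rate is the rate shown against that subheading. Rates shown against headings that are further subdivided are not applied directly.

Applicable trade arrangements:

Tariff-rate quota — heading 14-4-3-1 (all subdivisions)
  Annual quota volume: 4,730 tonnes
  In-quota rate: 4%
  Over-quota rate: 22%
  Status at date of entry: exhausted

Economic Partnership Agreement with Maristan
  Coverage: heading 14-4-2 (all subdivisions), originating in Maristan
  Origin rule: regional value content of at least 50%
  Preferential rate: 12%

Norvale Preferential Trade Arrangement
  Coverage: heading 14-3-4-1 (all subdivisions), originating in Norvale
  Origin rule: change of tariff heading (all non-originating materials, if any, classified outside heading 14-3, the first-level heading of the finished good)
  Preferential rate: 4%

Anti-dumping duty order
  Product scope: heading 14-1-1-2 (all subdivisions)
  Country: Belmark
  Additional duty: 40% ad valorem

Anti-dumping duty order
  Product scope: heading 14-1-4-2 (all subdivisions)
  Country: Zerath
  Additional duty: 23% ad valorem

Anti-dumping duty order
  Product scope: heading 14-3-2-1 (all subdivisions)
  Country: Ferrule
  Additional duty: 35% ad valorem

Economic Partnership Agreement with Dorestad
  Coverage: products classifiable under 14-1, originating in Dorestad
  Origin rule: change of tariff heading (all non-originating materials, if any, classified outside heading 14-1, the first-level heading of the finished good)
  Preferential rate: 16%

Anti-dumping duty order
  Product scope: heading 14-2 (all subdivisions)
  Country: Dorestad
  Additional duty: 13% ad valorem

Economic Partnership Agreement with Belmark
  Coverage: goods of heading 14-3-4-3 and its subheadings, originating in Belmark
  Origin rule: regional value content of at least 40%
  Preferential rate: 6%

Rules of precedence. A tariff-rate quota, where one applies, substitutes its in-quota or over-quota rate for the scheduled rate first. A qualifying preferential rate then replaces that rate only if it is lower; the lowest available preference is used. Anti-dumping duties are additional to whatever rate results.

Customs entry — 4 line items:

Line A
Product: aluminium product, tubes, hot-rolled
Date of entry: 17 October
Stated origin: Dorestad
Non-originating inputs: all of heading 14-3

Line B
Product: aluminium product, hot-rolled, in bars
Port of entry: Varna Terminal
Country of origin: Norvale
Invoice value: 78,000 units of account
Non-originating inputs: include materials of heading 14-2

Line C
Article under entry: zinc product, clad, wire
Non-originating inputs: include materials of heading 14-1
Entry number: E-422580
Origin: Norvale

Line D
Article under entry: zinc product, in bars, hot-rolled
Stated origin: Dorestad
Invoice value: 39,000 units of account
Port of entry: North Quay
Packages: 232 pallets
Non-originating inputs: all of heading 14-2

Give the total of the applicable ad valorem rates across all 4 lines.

92%

Line A: aluminium → 14-2; tubes → 14-2-2; hot-rolled → 14-2-2-2. Scheduled 23%. Dorestad agreement on 14-1: 14-2-2-2 not covered; anti-dumping (Dorestad, 14-2): +13%; total 23% + 13% = 36%. → 36%.
Line B: aluminium → 14-2; in bars → 14-2-1; hot-rolled → 14-2-1-3. Scheduled 31%. Norvale agreement on 14-3-4-1: 14-2-1-3 not covered. → 31%.
Line C: zinc → 14-1; wire → 14-1-4; clad → 14-1-4-2. Scheduled 9%. Norvale agreement on 14-3-4-1: 14-1-4-2 not covered. → 9%.
Line D: zinc → 14-1; in bars → 14-1-1; hot-rolled → 14-1-1-3. Scheduled 27%. Dorestad agreement on 14-1: CTH met → 16% available; preferential 16%. → 16%.
Sum: 36% + 31% + 9% + 16% = 92%.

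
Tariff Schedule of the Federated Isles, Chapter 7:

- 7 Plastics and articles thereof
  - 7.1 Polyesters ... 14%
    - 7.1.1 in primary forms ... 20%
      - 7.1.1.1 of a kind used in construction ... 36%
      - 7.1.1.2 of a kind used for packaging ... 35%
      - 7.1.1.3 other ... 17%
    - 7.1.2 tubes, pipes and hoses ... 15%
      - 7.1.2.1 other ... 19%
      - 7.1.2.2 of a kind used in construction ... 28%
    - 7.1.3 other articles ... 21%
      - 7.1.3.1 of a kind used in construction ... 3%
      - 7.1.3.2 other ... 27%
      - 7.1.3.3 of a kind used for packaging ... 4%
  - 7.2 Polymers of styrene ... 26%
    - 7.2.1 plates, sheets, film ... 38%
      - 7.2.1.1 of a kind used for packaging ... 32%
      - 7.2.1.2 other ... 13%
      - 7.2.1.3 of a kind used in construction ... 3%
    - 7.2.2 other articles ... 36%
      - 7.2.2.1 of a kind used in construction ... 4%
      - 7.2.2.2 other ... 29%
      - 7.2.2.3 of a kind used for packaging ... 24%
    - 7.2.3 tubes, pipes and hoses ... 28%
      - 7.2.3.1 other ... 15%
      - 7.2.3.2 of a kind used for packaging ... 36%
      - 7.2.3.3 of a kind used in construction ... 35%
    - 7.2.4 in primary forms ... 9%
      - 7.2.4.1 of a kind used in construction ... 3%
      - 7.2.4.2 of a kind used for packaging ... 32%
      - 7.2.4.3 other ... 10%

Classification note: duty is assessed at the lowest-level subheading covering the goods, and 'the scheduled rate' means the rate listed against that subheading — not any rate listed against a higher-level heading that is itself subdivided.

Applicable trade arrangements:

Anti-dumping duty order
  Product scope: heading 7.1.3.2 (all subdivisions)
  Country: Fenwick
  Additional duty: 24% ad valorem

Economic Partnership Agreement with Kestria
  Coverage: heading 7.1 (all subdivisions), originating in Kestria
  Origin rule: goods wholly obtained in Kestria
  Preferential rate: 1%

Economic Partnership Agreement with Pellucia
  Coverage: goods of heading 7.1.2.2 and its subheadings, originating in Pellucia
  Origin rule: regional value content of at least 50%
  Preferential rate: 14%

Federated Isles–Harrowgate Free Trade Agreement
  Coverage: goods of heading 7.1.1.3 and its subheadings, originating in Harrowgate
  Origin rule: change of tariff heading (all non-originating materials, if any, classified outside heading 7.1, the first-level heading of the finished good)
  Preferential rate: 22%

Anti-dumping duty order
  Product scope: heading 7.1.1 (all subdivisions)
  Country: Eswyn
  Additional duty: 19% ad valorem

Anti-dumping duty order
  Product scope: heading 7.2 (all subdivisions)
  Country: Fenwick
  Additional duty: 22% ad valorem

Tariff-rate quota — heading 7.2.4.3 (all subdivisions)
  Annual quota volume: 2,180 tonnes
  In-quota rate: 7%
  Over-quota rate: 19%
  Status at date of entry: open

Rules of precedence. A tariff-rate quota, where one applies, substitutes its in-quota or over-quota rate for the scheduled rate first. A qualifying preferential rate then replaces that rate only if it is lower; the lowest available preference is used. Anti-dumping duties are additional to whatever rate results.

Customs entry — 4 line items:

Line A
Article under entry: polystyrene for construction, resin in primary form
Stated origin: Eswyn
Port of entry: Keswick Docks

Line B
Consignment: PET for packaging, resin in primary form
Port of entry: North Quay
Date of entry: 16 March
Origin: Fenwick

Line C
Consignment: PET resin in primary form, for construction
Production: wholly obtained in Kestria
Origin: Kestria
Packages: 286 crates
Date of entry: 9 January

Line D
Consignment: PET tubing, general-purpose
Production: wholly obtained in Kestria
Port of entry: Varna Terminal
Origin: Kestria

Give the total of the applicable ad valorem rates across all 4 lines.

Line A: polystyrene → 7.2; resin in primary form → 7.2.4; for construction → 7.2.4.1. Scheduled 3%. No special measure applies. → 3%.
Line B: PET → 7.1; resin in primary form → 7.1.1; for packaging → 7.1.1.2. Scheduled 35%. No special measure applies. → 35%.
Line C: PET → 7.1; resin in primary form → 7.1.1; for construction → 7.1.1.1. Scheduled 36%. Kestria agreement on 7.1: wholly obtained → 1% available; preferential 1%. → 1%.
Line D: PET → 7.1; tubing → 7.1.2; general-purpose → 7.1.2.1. Scheduled 19%. Kestria agreement on 7.1: wholly obtained → 1% available; preferential 1%. → 1%.
Sum: 3% + 35% + 1% + 1% = 40%.

40%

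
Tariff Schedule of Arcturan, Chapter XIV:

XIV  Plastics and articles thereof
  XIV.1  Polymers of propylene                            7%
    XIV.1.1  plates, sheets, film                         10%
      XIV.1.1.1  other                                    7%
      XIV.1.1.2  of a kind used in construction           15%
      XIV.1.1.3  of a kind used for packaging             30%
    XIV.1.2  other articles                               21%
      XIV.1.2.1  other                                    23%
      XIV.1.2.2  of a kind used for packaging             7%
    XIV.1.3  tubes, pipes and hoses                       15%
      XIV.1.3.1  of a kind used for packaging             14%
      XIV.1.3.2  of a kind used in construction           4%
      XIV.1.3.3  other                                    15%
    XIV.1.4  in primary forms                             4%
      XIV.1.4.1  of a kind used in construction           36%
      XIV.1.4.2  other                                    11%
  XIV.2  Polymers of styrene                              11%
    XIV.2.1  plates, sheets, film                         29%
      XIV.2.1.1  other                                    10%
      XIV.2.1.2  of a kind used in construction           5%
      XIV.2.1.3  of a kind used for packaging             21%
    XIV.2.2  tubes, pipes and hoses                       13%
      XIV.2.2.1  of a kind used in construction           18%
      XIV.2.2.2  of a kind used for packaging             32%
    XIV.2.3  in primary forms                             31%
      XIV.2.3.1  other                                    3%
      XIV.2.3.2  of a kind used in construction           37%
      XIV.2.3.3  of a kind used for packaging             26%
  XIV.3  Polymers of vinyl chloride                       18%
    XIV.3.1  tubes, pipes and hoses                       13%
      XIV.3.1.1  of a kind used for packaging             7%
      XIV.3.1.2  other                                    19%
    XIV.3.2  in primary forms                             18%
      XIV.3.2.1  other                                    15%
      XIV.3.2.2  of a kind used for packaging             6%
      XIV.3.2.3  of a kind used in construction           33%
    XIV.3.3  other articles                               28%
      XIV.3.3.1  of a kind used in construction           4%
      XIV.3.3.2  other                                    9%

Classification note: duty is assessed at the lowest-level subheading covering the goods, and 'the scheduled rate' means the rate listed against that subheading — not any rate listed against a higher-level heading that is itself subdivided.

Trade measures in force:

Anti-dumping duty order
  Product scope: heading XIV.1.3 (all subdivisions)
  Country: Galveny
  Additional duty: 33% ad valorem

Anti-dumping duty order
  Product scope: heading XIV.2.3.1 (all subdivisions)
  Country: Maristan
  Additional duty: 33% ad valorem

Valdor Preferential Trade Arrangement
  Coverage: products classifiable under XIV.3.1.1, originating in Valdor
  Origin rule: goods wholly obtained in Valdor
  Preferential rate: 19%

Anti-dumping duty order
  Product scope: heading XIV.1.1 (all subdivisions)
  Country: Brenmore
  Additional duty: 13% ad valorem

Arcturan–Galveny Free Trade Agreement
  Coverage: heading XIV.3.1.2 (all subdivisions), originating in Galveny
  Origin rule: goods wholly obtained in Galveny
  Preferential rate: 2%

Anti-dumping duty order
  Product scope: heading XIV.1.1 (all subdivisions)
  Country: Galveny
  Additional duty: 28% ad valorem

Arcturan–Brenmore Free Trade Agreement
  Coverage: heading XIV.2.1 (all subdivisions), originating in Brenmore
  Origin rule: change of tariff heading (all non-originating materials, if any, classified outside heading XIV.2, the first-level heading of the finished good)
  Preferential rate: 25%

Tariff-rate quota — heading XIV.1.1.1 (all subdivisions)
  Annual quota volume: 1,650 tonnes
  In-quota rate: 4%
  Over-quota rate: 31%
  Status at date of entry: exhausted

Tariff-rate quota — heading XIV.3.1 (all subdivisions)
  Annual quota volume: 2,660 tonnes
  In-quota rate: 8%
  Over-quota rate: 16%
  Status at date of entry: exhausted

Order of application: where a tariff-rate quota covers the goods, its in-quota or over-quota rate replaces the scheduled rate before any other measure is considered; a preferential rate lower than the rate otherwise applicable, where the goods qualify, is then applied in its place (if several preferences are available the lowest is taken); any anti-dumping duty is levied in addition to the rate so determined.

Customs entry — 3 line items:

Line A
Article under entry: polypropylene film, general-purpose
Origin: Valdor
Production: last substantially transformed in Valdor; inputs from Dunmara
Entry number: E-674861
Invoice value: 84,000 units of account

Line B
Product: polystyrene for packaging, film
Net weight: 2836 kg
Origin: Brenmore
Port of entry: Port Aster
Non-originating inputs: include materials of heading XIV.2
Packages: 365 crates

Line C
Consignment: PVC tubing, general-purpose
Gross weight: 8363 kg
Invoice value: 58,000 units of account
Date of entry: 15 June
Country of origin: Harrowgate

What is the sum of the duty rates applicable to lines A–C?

68%

Line A: polypropylene → XIV.1; film → XIV.1.1; general-purpose → XIV.1.1.1. Scheduled 7%. quota on XIV.1.1.1 exhausted → over-quota 31%; Valdor agreement on XIV.3.1.1: XIV.1.1.1 not covered. → 31%.
Line B: polystyrene → XIV.2; film → XIV.2.1; for packaging → XIV.2.1.3. Scheduled 21%. Brenmore agreement on XIV.2.1: CTH not met. → 21%.
Line C: PVC → XIV.3; tubing → XIV.3.1; general-purpose → XIV.3.1.2. Scheduled 19%. quota on XIV.3.1 exhausted → over-quota 16%. → 16%.
Sum: 31% + 21% + 16% = 68%.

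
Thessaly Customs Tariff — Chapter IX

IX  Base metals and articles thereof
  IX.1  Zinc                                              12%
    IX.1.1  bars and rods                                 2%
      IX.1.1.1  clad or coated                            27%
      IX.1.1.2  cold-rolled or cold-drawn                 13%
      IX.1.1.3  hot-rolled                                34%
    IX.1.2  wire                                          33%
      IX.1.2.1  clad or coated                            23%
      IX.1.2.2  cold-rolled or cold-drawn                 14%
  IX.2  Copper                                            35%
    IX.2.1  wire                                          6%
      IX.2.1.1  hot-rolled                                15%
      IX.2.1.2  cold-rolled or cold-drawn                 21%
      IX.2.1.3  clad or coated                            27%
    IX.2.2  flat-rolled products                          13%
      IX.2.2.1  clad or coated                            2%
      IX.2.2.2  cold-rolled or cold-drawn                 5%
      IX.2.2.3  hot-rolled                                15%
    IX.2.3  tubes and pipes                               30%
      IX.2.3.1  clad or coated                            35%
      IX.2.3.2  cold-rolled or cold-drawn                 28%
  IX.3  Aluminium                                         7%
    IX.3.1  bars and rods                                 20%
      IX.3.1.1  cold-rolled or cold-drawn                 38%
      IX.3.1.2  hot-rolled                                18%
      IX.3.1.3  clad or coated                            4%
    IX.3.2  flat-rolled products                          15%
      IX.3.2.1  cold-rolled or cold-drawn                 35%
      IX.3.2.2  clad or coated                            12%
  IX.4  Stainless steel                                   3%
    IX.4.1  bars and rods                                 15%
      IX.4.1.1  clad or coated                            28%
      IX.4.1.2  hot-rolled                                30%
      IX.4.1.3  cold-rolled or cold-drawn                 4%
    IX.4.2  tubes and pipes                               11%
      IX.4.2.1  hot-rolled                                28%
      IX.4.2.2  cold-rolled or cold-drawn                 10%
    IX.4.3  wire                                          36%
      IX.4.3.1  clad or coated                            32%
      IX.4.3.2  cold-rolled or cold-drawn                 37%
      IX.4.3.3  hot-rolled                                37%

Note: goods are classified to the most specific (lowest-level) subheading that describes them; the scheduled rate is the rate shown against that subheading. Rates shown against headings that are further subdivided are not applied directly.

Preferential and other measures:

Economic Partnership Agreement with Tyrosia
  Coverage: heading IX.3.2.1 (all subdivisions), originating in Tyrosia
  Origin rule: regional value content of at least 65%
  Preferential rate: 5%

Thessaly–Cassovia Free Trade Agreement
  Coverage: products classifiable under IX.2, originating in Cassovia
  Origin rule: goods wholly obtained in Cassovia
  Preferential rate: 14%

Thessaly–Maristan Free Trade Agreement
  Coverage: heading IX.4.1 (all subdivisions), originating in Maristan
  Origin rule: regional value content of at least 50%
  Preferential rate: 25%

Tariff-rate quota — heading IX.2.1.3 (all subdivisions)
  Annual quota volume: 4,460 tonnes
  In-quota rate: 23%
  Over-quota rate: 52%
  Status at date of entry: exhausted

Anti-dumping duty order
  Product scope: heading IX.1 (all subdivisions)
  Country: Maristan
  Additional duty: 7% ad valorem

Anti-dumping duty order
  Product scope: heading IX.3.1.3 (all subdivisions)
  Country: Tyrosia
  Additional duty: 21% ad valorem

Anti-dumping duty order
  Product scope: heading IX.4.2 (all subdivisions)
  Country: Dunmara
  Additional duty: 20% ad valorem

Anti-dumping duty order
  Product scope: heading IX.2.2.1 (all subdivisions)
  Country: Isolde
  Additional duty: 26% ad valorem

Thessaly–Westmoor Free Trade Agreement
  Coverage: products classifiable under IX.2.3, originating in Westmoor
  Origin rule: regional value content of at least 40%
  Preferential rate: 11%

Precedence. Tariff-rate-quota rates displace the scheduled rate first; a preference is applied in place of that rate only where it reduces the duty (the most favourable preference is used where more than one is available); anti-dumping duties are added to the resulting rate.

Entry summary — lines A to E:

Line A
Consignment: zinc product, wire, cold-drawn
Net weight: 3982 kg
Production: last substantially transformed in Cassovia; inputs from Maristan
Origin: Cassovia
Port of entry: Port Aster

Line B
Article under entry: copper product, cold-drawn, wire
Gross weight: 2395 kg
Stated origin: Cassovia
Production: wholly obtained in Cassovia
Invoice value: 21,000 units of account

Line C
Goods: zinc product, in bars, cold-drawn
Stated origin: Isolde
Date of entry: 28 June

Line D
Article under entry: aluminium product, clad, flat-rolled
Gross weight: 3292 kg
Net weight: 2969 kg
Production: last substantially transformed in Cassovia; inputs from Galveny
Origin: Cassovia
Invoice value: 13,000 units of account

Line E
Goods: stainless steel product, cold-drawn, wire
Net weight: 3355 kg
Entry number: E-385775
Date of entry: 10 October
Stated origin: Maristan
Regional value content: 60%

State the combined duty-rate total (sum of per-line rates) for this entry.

Line A: zinc → IX.1; wire → IX.1.2; cold-drawn → IX.1.2.2. Scheduled 14%. Cassovia agreement on IX.2: IX.1.2.2 not covered. → 14%.
Line B: copper → IX.2; wire → IX.2.1; cold-drawn → IX.2.1.2. Scheduled 21%. Cassovia agreement on IX.2: wholly obtained → 14% available; preferential 14%. → 14%.
Line C: zinc → IX.1; in bars → IX.1.1; cold-drawn → IX.1.1.2. Scheduled 13%. No special measure applies. → 13%.
Line D: aluminium → IX.3; flat-rolled → IX.3.2; clad → IX.3.2.2. Scheduled 12%. Cassovia agreement on IX.2: IX.3.2.2 not covered. → 12%.
Line E: stainless steel → IX.4; wire → IX.4.3; cold-drawn → IX.4.3.2. Scheduled 37%. Maristan agreement on IX.4.1: IX.4.3.2 not covered. → 37%.
Sum: 14% + 14% + 13% + 12% + 37% = 90%.

90%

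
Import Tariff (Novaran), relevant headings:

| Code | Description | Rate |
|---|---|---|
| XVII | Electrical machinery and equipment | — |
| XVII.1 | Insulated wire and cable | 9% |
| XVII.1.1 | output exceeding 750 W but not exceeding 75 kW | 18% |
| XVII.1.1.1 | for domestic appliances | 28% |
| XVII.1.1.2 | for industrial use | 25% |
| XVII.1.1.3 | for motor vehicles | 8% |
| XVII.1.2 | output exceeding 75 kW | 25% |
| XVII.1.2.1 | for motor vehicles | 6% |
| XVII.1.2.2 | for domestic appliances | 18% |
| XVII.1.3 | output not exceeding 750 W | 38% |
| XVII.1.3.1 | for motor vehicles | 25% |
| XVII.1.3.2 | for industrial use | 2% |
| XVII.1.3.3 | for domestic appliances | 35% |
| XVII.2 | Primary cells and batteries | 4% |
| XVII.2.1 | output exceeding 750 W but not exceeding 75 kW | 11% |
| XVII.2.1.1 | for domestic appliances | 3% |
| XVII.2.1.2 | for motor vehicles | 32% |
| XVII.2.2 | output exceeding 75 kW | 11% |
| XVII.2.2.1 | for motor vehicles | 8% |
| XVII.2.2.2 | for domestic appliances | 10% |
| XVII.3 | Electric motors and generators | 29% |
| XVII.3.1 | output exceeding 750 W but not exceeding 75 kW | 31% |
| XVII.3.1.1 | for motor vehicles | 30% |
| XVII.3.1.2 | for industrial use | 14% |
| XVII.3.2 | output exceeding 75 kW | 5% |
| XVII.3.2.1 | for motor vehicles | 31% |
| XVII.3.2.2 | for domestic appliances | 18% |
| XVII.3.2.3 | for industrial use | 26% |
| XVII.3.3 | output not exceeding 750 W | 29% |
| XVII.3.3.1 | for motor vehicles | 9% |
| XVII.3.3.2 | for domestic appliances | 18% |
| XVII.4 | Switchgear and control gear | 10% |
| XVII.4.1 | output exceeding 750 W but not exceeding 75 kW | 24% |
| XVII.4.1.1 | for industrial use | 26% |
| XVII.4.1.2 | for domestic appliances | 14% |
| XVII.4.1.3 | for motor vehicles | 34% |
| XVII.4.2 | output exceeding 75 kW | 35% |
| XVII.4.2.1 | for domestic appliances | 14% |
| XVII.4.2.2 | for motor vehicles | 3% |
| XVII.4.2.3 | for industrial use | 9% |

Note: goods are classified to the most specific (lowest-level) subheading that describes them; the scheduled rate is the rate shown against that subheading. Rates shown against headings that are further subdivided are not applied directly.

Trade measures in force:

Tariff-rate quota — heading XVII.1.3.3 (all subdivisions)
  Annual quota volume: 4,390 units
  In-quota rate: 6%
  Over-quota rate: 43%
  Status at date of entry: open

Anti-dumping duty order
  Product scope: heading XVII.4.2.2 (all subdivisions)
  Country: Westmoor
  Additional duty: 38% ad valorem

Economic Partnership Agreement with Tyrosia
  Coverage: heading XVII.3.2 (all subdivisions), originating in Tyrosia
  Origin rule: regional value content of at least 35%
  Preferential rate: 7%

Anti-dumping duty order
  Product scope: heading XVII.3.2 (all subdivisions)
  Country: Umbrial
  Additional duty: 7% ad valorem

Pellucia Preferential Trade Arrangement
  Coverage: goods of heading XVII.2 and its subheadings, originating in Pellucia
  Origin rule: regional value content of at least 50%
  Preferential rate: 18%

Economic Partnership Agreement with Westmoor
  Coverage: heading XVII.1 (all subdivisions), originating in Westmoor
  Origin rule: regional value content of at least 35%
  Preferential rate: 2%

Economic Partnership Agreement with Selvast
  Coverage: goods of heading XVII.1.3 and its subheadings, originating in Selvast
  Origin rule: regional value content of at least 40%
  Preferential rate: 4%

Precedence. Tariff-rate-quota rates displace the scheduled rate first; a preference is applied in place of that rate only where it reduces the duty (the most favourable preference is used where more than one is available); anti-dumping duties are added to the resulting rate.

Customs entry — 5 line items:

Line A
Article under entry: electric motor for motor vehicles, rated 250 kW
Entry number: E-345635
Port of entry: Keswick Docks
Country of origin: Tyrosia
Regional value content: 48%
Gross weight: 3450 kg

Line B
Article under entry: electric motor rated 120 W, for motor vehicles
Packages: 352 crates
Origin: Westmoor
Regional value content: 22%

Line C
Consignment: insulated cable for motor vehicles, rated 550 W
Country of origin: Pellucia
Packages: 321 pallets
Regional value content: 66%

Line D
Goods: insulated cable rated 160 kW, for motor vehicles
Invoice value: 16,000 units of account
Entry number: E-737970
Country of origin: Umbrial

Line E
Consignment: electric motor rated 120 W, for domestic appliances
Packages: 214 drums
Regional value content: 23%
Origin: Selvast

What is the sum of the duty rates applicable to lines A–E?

Line A: electric motor → XVII.3; rated 250 kW → XVII.3.2; for motor vehicles → XVII.3.2.1. Scheduled 31%. Tyrosia agreement on XVII.3.2: RVC ≥ 35% → 7% available; preferential 7%. → 7%.
Line B: electric motor → XVII.3; rated 120 W → XVII.3.3; for motor vehicles → XVII.3.3.1. Scheduled 9%. Westmoor agreement on XVII.1: XVII.3.3.1 not covered. → 9%.
Line C: insulated cable → XVII.1; rated 550 W → XVII.1.3; for motor vehicles → XVII.1.3.1. Scheduled 25%. Pellucia agreement on XVII.2: XVII.1.3.1 not covered. → 25%.
Line D: insulated cable → XVII.1; rated 160 kW → XVII.1.2; for motor vehicles → XVII.1.2.1. Scheduled 6%. No special measure applies. → 6%.
Line E: electric motor → XVII.3; rated 120 W → XVII.3.3; for domestic appliances → XVII.3.3.2. Scheduled 18%. Selvast agreement on XVII.1.3: XVII.3.3.2 not covered. → 18%.
Sum: 7% + 9% + 25% + 6% + 18% = 65%.

65%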